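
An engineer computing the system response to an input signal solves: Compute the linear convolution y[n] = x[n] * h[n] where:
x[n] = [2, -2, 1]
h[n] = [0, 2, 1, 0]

y[n] = sum_k x[k]*h[n-k]. Output length = len(x) + len(h) - 1 = 3 + 4 - 1 = 6.
y[0] = 2*0 = 0
y[1] = -2*0 + 2*2 = 4
y[2] = 1*0 + -2*2 + 2*1 = -2
y[3] = 1*2 + -2*1 + 2*0 = 0
y[4] = 1*1 + -2*0 = 1
y[5] = 1*0 = 0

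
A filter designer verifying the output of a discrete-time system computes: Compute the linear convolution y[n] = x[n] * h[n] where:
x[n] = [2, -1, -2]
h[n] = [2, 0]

y[n] = sum_k x[k]*h[n-k]. Output length = len(x) + len(h) - 1 = 3 + 2 - 1 = 4.
y[0] = 2*2 = 4
y[1] = -1*2 + 2*0 = -2
y[2] = -2*2 + -1*0 = -4
y[3] = -2*0 = 0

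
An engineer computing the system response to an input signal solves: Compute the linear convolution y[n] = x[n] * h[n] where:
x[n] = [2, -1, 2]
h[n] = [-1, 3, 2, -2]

y[n] = sum_k x[k]*h[n-k]. Output length = len(x) + len(h) - 1 = 3 + 4 - 1 = 6.
y[0] = 2*-1 = -2
y[1] = -1*-1 + 2*3 = 7
y[2] = 2*-1 + -1*3 + 2*2 = -1
y[3] = 2*3 + -1*2 + 2*-2 = 0
y[4] = 2*2 + -1*-2 = 6
y[5] = 2*-2 = -4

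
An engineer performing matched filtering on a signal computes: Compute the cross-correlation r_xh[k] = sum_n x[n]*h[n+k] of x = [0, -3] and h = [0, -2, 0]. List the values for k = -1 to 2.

Both sequences indexed from 0 and zero outside their support.
Lags with overlap: k = -1 to 2.
  r_xh[-1] = x[1]*h[0] = 0
  r_xh[0] = x[0]*h[0] + x[1]*h[1] = 6
  r_xh[1] = x[0]*h[1] + x[1]*h[2] = 0
  r_xh[2] = x[0]*h[2] = 0
r_xh = [0, 6, 0, 0] (for k = -1, ..., 2)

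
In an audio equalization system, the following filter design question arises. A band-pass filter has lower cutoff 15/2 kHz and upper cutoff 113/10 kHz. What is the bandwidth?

Bandwidth = f_high - f_low
= 113/10 kHz - 15/2 kHz = 19/5 kHz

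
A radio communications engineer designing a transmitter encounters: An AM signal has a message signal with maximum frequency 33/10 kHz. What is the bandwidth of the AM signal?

In AM (double-sideband), the bandwidth is twice the message frequency.
BW = 2 * f_m = 2 * 33/10 kHz = 33/5 kHz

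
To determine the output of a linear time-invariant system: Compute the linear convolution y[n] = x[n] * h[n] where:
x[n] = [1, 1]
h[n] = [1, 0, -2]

y[n] = sum_k x[k]*h[n-k]. Output length = len(x) + len(h) - 1 = 2 + 3 - 1 = 4.
y[0] = 1*1 = 1
y[1] = 1*1 + 1*0 = 1
y[2] = 1*0 + 1*-2 = -2
y[3] = 1*-2 = -2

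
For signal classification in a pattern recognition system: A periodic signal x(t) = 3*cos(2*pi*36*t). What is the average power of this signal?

Average power of A*cos(wt) is A^2/2.
P = 3^2 / 2 = 9/2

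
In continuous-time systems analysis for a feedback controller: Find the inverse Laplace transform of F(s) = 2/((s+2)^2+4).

Standard pair: w/((s+a)^2+w^2) <-> e^(-at)*sin(wt)*u(t)
With a=2, w=2: f(t) = e^(-2t)*sin(2t)*u(t)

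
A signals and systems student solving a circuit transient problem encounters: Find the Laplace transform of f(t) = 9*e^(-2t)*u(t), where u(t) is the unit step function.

Standard Laplace transform pair:
e^(-at)*u(t) <-> 1/(s+a)
With a = 2: L{9*e^(-2t)*u(t)} = 9/(s+2), ROC: Re(s) > -2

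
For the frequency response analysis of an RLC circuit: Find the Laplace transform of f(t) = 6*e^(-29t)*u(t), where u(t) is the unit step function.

Standard Laplace transform pair:
e^(-at)*u(t) <-> 1/(s+a)
With a = 29: L{6*e^(-29t)*u(t)} = 6/(s+29), ROC: Re(s) > -29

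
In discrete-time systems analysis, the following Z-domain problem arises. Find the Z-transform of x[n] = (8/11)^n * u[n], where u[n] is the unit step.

The Z-transform of a^n * u[n] is z/(z-a) for |z| > |a|.
Here a = 8/11, so X(z) = z/(z - (8/11)) = 11z/(11z - 8)
ROC: |z| > 8/11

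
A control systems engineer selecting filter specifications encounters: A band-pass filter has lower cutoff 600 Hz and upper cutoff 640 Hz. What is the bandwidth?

Bandwidth = f_high - f_low
= 640 Hz - 600 Hz = 40 Hz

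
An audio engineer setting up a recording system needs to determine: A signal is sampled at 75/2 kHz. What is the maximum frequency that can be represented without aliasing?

The maximum frequency that can be represented without aliasing
is the Nyquist frequency: f_max = f_s / 2 = 75/2 kHz / 2 = 75/4 kHz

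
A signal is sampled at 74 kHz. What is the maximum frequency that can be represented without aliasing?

The maximum frequency that can be represented without aliasing
is the Nyquist frequency: f_max = f_s / 2 = 74 kHz / 2 = 37 kHz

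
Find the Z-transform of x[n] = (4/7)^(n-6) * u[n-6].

Time-shifting property: if X(z) = Z{x[n]}, then Z{x[n-d]} = z^(-d) * X(z)
X(z) = z/(z - 4/7) for x[n] = (4/7)^n * u[n]
Z{x[n-6]} = z^(-6) * z/(z - 4/7) = z^(-5)/(z - 4/7)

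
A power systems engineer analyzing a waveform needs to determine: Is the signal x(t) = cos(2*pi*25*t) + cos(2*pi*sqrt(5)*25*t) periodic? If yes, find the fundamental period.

f1 = 25 Hz, f2 = 25*sqrt(5) Hz
Ratio f2/f1 = sqrt(5), which is irrational.
Since the frequency ratio is irrational, no common period exists.
The signal is not periodic.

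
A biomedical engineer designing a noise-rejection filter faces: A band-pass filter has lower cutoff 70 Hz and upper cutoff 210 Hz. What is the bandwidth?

Bandwidth = f_high - f_low
= 210 Hz - 70 Hz = 140 Hz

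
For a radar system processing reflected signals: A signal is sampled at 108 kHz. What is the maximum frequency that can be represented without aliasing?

The maximum frequency that can be represented without aliasing
is the Nyquist frequency: f_max = f_s / 2 = 108 kHz / 2 = 54 kHz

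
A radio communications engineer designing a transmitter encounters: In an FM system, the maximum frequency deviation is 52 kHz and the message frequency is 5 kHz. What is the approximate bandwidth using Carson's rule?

Carson's rule: BW = 2*(delta_f + f_m)
= 2*(52 + 5) kHz = 114 kHz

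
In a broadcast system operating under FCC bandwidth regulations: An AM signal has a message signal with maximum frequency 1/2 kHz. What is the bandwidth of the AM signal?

In AM (double-sideband), the bandwidth is twice the message frequency.
BW = 2 * f_m = 2 * 1/2 kHz = 1 kHz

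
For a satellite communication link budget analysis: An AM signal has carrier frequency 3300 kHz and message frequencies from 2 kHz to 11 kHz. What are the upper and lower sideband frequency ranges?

Upper sideband (USB) = fc + [fm_low, fm_high] = 3300 + [2, 11] = [3302, 3311] kHz
Lower sideband (LSB) = fc - [fm_high, fm_low] = 3300 - [11, 2] = [3289, 3298] kHz
Total occupied spectrum: 3289 kHz to 3311 kHz (plus carrier at 3300 kHz)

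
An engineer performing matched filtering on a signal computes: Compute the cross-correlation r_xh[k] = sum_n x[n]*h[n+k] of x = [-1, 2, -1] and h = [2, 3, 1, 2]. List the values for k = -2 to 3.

Both sequences indexed from 0 and zero outside their support.
Lags with overlap: k = -2 to 3.
  r_xh[-2] = x[2]*h[0] = -2
  r_xh[-1] = x[1]*h[0] + x[2]*h[1] = 1
  r_xh[0] = x[0]*h[0] + x[1]*h[1] + x[2]*h[2] = 3
  r_xh[1] = x[0]*h[1] + x[1]*h[2] + x[2]*h[3] = -3
  r_xh[2] = x[0]*h[2] + x[1]*h[3] = 3
  r_xh[3] = x[0]*h[3] = -2
r_xh = [-2, 1, 3, -3, 3, -2] (for k = -2, ..., 3)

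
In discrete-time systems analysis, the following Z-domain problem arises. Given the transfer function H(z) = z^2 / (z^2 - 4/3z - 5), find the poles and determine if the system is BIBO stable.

Poles are roots of the denominator: z^2 - 4/3z - 5 = 0.
Quadratic formula: z = [-(-4/3) +/- sqrt((-4/3)^2 - 4*(-5))] / 2
Discriminant = 16/9 + 20 = 196/9; sqrt = 14/3.
z = (4/3 +/- 14/3) / 2 => z = 3 or z = -5/3.
|p1| = 3, |p2| = 5/3.
For BIBO stability, all poles must lie inside the unit circle (|p| < 1).
System is UNSTABLE since at least one |p| >= 1.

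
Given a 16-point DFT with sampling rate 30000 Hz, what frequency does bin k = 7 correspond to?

The frequency of DFT bin k is: f_k = k * f_s / N
f_7 = 7 * 30000 / 16 = 13125 Hz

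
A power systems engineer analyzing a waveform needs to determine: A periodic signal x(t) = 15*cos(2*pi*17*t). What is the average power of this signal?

Average power of A*cos(wt) is A^2/2.
P = 15^2 / 2 = 225/2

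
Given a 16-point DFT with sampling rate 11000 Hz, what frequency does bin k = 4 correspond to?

The frequency of DFT bin k is: f_k = k * f_s / N
f_4 = 4 * 11000 / 16 = 2750 Hz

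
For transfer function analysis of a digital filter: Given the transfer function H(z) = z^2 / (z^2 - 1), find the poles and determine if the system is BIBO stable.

Poles are roots of the denominator: z^2 - 1 = 0.
Quadratic formula: z = [-(0) +/- sqrt((0)^2 - 4*(-1))] / 2
Discriminant = 0 + 4 = 4; sqrt = 2.
z = (0 +/- 2) / 2 => z = 1 or z = -1.
|p1| = 1, |p2| = 1.
For BIBO stability, all poles must lie inside the unit circle (|p| < 1).
System is UNSTABLE since at least one |p| >= 1.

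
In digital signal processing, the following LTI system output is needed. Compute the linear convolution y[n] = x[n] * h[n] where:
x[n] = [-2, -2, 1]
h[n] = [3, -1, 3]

y[n] = sum_k x[k]*h[n-k]. Output length = len(x) + len(h) - 1 = 3 + 3 - 1 = 5.
y[0] = -2*3 = -6
y[1] = -2*3 + -2*-1 = -4
y[2] = 1*3 + -2*-1 + -2*3 = -1
y[3] = 1*-1 + -2*3 = -7
y[4] = 1*3 = 3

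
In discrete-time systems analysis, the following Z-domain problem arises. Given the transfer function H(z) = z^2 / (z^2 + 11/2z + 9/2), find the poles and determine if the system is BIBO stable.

Poles are roots of the denominator: z^2 + 11/2z + 9/2 = 0.
Quadratic formula: z = [-(11/2) +/- sqrt((11/2)^2 - 4*(9/2))] / 2
Discriminant = 121/4 - 18 = 49/4; sqrt = 7/2.
z = (-11/2 +/- 7/2) / 2 => z = -1 or z = -9/2.
|p1| = 9/2, |p2| = 1.
For BIBO stability, all poles must lie inside the unit circle (|p| < 1).
System is UNSTABLE since at least one |p| >= 1.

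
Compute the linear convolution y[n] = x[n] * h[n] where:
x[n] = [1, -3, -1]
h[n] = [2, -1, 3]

y[n] = sum_k x[k]*h[n-k]. Output length = len(x) + len(h) - 1 = 3 + 3 - 1 = 5.
y[0] = 1*2 = 2
y[1] = -3*2 + 1*-1 = -7
y[2] = -1*2 + -3*-1 + 1*3 = 4
y[3] = -1*-1 + -3*3 = -8
y[4] = -1*3 = -3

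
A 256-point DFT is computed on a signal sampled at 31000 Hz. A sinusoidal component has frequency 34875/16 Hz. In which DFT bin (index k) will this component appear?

DFT frequency resolution = f_s/N = 31000/256 = 3875/32 Hz
Bin index k = f_signal / resolution = 34875/16 / 3875/32 = 18
The signal frequency 34875/16 Hz falls in DFT bin k = 18.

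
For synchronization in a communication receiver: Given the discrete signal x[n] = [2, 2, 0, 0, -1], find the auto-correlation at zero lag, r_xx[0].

The auto-correlation at zero lag r_xx[0] equals the signal energy.
r_xx[0] = sum of x[n]^2 = 2^2 + 2^2 + 0^2 + 0^2 + (-1)^2
= 4 + 4 + 0 + 0 + 1 = 9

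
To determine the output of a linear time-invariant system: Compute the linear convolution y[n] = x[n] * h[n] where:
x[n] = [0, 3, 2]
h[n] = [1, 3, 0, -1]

y[n] = sum_k x[k]*h[n-k]. Output length = len(x) + len(h) - 1 = 3 + 4 - 1 = 6.
y[0] = 0*1 = 0
y[1] = 3*1 + 0*3 = 3
y[2] = 2*1 + 3*3 + 0*0 = 11
y[3] = 2*3 + 3*0 + 0*-1 = 6
y[4] = 2*0 + 3*-1 = -3
y[5] = 2*-1 = -2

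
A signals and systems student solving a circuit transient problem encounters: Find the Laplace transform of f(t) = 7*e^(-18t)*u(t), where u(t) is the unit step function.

Standard Laplace transform pair:
e^(-at)*u(t) <-> 1/(s+a)
With a = 18: L{7*e^(-18t)*u(t)} = 7/(s+18), ROC: Re(s) > -18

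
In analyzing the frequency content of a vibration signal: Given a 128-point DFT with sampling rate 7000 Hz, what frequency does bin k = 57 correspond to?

The frequency of DFT bin k is: f_k = k * f_s / N
f_57 = 57 * 7000 / 128 = 49875/16 Hz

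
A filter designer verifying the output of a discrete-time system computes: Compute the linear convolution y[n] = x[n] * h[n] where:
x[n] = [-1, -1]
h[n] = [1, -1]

y[n] = sum_k x[k]*h[n-k]. Output length = len(x) + len(h) - 1 = 2 + 2 - 1 = 3.
y[0] = -1*1 = -1
y[1] = -1*1 + -1*-1 = 0
y[2] = -1*-1 = 1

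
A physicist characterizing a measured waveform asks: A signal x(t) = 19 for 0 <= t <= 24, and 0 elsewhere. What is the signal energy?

Energy = integral of |x(t)|^2 dt over the signal duration
= 19^2 * 24 = 361 * 24 = 8664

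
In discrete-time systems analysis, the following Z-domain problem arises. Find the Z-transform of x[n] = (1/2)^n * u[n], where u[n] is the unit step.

The Z-transform of a^n * u[n] is z/(z-a) for |z| > |a|.
Here a = 1/2, so X(z) = z/(z - (1/2)) = 2z/(2z - 1)
ROC: |z| > 1/2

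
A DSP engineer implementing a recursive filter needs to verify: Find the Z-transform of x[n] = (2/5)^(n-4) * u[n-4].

Time-shifting property: if X(z) = Z{x[n]}, then Z{x[n-d]} = z^(-d) * X(z)
X(z) = z/(z - 2/5) for x[n] = (2/5)^n * u[n]
Z{x[n-4]} = z^(-4) * z/(z - 2/5) = z^(-3)/(z - 2/5)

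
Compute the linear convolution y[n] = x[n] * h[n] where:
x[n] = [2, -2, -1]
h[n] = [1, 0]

y[n] = sum_k x[k]*h[n-k]. Output length = len(x) + len(h) - 1 = 3 + 2 - 1 = 4.
y[0] = 2*1 = 2
y[1] = -2*1 + 2*0 = -2
y[2] = -1*1 + -2*0 = -1
y[3] = -1*0 = 0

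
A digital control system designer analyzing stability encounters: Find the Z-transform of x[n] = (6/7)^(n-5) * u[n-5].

Time-shifting property: if X(z) = Z{x[n]}, then Z{x[n-d]} = z^(-d) * X(z)
X(z) = z/(z - 6/7) for x[n] = (6/7)^n * u[n]
Z{x[n-5]} = z^(-5) * z/(z - 6/7) = z^(-4)/(z - 6/7)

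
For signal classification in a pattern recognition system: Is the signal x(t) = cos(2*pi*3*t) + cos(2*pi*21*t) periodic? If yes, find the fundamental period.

f1 = 3 Hz, f2 = 21 Hz
Period T1 = 1/3, T2 = 1/21
Ratio T1/T2 = 21/3, which is rational.
The signal is periodic with fundamental period T = 1/GCD(3,21) = 1/3 s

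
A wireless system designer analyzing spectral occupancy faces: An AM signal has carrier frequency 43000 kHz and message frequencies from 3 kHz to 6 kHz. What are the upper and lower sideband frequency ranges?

Upper sideband (USB) = fc + [fm_low, fm_high] = 43000 + [3, 6] = [43003, 43006] kHz
Lower sideband (LSB) = fc - [fm_high, fm_low] = 43000 - [6, 3] = [42994, 42997] kHz
Total occupied spectrum: 42994 kHz to 43006 kHz (plus carrier at 43000 kHz)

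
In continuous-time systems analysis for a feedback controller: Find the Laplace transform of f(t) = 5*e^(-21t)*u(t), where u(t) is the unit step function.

Standard Laplace transform pair:
e^(-at)*u(t) <-> 1/(s+a)
With a = 21: L{5*e^(-21t)*u(t)} = 5/(s+21), ROC: Re(s) > -21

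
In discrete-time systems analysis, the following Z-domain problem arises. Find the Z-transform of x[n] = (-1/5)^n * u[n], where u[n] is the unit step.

The Z-transform of a^n * u[n] is z/(z-a) for |z| > |a|.
Here a = -1/5, so X(z) = z/(z - (-1/5)) = 5z/(5z + 1)
ROC: |z| > 1/5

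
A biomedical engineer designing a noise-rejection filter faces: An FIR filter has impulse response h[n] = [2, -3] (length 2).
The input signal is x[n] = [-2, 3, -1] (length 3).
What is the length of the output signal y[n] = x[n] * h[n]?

For linear convolution, the output length is:
len(y) = len(x) + len(h) - 1 = 3 + 2 - 1 = 4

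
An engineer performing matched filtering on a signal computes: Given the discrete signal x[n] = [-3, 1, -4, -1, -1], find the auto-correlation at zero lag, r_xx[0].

The auto-correlation at zero lag r_xx[0] equals the signal energy.
r_xx[0] = sum of x[n]^2 = (-3)^2 + 1^2 + (-4)^2 + (-1)^2 + (-1)^2
= 9 + 1 + 16 + 1 + 1 = 28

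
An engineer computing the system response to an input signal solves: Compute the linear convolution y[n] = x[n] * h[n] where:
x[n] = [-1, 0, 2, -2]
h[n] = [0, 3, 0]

y[n] = sum_k x[k]*h[n-k]. Output length = len(x) + len(h) - 1 = 4 + 3 - 1 = 6.
y[0] = -1*0 = 0
y[1] = 0*0 + -1*3 = -3
y[2] = 2*0 + 0*3 + -1*0 = 0
y[3] = -2*0 + 2*3 + 0*0 = 6
y[4] = -2*3 + 2*0 = -6
y[5] = -2*0 = 0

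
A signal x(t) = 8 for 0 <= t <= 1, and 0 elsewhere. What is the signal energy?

Energy = integral of |x(t)|^2 dt over the signal duration
= 8^2 * 1 = 64 * 1 = 64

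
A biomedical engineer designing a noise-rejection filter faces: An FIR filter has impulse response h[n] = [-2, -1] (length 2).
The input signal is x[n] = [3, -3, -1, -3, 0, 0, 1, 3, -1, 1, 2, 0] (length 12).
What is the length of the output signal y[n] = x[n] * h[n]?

For linear convolution, the output length is:
len(y) = len(x) + len(h) - 1 = 12 + 2 - 1 = 13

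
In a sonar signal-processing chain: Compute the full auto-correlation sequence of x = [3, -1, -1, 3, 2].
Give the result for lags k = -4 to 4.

r_xx[k] = sum_m x[m]*x[m+k], indexed from 0, for k = -4 to 4:
  r_xx[-4] = x[4]*x[0] = 6
  r_xx[-3] = x[3]*x[0] + x[4]*x[1] = 7
  r_xx[-2] = x[2]*x[0] + x[3]*x[1] + x[4]*x[2] = -8
  r_xx[-1] = x[1]*x[0] + x[2]*x[1] + x[3]*x[2] + x[4]*x[3] = 1
  r_xx[0] = x[0]*x[0] + x[1]*x[1] + x[2]*x[2] + x[3]*x[3] + x[4]*x[4] = 24
  r_xx[1] = x[0]*x[1] + x[1]*x[2] + x[2]*x[3] + x[3]*x[4] = 1
  r_xx[2] = x[0]*x[2] + x[1]*x[3] + x[2]*x[4] = -8
  r_xx[3] = x[0]*x[3] + x[1]*x[4] = 7
  r_xx[4] = x[0]*x[4] = 6
r_xx = [6, 7, -8, 1, 24, 1, -8, 7, 6]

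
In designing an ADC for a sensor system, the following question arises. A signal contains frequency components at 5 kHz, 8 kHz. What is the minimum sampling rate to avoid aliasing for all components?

The highest frequency component is f_max = 8 kHz.
Nyquist rate = 2 * f_max = 2 * 8 kHz = 16 kHz.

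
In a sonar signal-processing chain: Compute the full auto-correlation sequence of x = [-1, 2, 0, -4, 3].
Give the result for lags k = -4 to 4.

r_xx[k] = sum_m x[m]*x[m+k], indexed from 0, for k = -4 to 4:
  r_xx[-4] = x[4]*x[0] = -3
  r_xx[-3] = x[3]*x[0] + x[4]*x[1] = 10
  r_xx[-2] = x[2]*x[0] + x[3]*x[1] + x[4]*x[2] = -8
  r_xx[-1] = x[1]*x[0] + x[2]*x[1] + x[3]*x[2] + x[4]*x[3] = -14
  r_xx[0] = x[0]*x[0] + x[1]*x[1] + x[2]*x[2] + x[3]*x[3] + x[4]*x[4] = 30
  r_xx[1] = x[0]*x[1] + x[1]*x[2] + x[2]*x[3] + x[3]*x[4] = -14
  r_xx[2] = x[0]*x[2] + x[1]*x[3] + x[2]*x[4] = -8
  r_xx[3] = x[0]*x[3] + x[1]*x[4] = 10
  r_xx[4] = x[0]*x[4] = -3
r_xx = [-3, 10, -8, -14, 30, -14, -8, 10, -3]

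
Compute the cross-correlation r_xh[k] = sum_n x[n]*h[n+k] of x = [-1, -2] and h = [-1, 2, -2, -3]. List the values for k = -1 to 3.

Both sequences indexed from 0 and zero outside their support.
Lags with overlap: k = -1 to 3.
  r_xh[-1] = x[1]*h[0] = 2
  r_xh[0] = x[0]*h[0] + x[1]*h[1] = -3
  r_xh[1] = x[0]*h[1] + x[1]*h[2] = 2
  r_xh[2] = x[0]*h[2] + x[1]*h[3] = 8
  r_xh[3] = x[0]*h[3] = 3
r_xh = [2, -3, 2, 8, 3] (for k = -1, ..., 3)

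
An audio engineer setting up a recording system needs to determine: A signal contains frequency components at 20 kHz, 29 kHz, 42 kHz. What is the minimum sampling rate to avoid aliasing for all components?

The highest frequency component is f_max = 42 kHz.
Nyquist rate = 2 * f_max = 2 * 42 kHz = 84 kHz.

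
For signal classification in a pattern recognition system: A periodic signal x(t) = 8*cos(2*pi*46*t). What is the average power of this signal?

Average power of A*cos(wt) is A^2/2.
P = 8^2 / 2 = 64/2 = 32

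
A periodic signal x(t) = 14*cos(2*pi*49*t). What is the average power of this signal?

Average power of A*cos(wt) is A^2/2.
P = 14^2 / 2 = 196/2 = 98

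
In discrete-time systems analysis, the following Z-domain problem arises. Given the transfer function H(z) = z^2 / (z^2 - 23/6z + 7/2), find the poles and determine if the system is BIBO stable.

Poles are roots of the denominator: z^2 - 23/6z + 7/2 = 0.
Quadratic formula: z = [-(-23/6) +/- sqrt((-23/6)^2 - 4*(7/2))] / 2
Discriminant = 529/36 - 14 = 25/36; sqrt = 5/6.
z = (23/6 +/- 5/6) / 2 => z = 7/3 or z = 3/2.
|p1| = 3/2, |p2| = 7/3.
For BIBO stability, all poles must lie inside the unit circle (|p| < 1).
System is UNSTABLE since at least one |p| >= 1.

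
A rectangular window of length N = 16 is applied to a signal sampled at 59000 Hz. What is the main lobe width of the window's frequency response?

For a rectangular window of length N,
the main lobe width in frequency is 2*f_s/N.
= 2*59000/16 = 7375 Hz
This determines the minimum frequency separation for resolving two sinusoids.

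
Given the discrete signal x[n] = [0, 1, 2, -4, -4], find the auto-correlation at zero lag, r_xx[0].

The auto-correlation at zero lag r_xx[0] equals the signal energy.
r_xx[0] = sum of x[n]^2 = 0^2 + 1^2 + 2^2 + (-4)^2 + (-4)^2
= 0 + 1 + 4 + 16 + 16 = 37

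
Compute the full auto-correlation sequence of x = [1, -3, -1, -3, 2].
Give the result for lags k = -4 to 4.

r_xx[k] = sum_m x[m]*x[m+k], indexed from 0, for k = -4 to 4:
  r_xx[-4] = x[4]*x[0] = 2
  r_xx[-3] = x[3]*x[0] + x[4]*x[1] = -9
  r_xx[-2] = x[2]*x[0] + x[3]*x[1] + x[4]*x[2] = 6
  r_xx[-1] = x[1]*x[0] + x[2]*x[1] + x[3]*x[2] + x[4]*x[3] = -3
  r_xx[0] = x[0]*x[0] + x[1]*x[1] + x[2]*x[2] + x[3]*x[3] + x[4]*x[4] = 24
  r_xx[1] = x[0]*x[1] + x[1]*x[2] + x[2]*x[3] + x[3]*x[4] = -3
  r_xx[2] = x[0]*x[2] + x[1]*x[3] + x[2]*x[4] = 6
  r_xx[3] = x[0]*x[3] + x[1]*x[4] = -9
  r_xx[4] = x[0]*x[4] = 2
r_xx = [2, -9, 6, -3, 24, -3, 6, -9, 2]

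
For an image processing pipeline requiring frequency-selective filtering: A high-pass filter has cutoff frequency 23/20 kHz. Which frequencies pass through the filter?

A high-pass filter passes all frequencies above the cutoff frequency 23/20 kHz and attenuates lower frequencies.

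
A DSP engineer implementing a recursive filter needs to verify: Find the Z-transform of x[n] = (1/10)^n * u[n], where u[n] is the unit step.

The Z-transform of a^n * u[n] is z/(z-a) for |z| > |a|.
Here a = 1/10, so X(z) = z/(z - (1/10)) = 10z/(10z - 1)
ROC: |z| > 1/10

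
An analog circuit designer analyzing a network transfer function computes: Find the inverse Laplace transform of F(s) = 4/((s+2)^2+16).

Standard pair: w/((s+a)^2+w^2) <-> e^(-at)*sin(wt)*u(t)
With a=2, w=4: f(t) = e^(-2t)*sin(4t)*u(t)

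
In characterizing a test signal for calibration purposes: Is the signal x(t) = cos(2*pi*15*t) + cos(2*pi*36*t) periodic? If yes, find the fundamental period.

f1 = 15 Hz, f2 = 36 Hz
Period T1 = 1/15, T2 = 1/36
Ratio T1/T2 = 36/15, which is rational.
The signal is periodic with fundamental period T = 1/GCD(15,36) = 1/3 s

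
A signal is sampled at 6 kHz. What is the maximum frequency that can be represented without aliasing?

The maximum frequency that can be represented without aliasing
is the Nyquist frequency: f_max = f_s / 2 = 6 kHz / 2 = 3 kHz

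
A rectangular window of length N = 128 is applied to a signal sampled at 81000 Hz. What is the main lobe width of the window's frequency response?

For a rectangular window of length N,
the main lobe width in frequency is 2*f_s/N.
= 2*81000/128 = 10125/8 Hz
This determines the minimum frequency separation for resolving two sinusoids.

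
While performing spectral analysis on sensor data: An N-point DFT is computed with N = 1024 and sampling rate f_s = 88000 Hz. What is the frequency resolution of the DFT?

DFT frequency resolution = f_s / N
= 88000 / 1024 = 1375/16 Hz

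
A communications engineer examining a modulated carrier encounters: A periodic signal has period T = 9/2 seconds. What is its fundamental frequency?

The fundamental frequency is the reciprocal of the period.
f = 1/T = 1/(9/2) = 2/9 Hz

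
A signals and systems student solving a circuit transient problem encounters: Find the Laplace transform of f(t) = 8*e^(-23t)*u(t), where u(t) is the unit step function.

Standard Laplace transform pair:
e^(-at)*u(t) <-> 1/(s+a)
With a = 23: L{8*e^(-23t)*u(t)} = 8/(s+23), ROC: Re(s) > -23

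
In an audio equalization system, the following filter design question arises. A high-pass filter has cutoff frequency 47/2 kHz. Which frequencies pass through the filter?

A high-pass filter passes all frequencies above the cutoff frequency 47/2 kHz and attenuates lower frequencies.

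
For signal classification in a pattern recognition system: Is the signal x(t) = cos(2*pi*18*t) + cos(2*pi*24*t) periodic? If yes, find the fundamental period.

f1 = 18 Hz, f2 = 24 Hz
Period T1 = 1/18, T2 = 1/24
Ratio T1/T2 = 24/18, which is rational.
The signal is periodic with fundamental period T = 1/GCD(18,24) = 1/6 s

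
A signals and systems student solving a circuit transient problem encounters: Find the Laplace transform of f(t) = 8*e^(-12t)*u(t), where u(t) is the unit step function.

Standard Laplace transform pair:
e^(-at)*u(t) <-> 1/(s+a)
With a = 12: L{8*e^(-12t)*u(t)} = 8/(s+12), ROC: Re(s) > -12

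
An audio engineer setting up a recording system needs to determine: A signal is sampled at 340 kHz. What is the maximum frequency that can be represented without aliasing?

The maximum frequency that can be represented without aliasing
is the Nyquist frequency: f_max = f_s / 2 = 340 kHz / 2 = 170 kHz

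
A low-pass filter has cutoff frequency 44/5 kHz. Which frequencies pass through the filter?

A low-pass filter passes all frequencies below the cutoff frequency 44/5 kHz and attenuates higher frequencies.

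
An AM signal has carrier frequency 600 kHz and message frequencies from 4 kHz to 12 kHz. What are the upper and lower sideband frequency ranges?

Upper sideband (USB) = fc + [fm_low, fm_high] = 600 + [4, 12] = [604, 612] kHz
Lower sideband (LSB) = fc - [fm_high, fm_low] = 600 - [12, 4] = [588, 596] kHz
Total occupied spectrum: 588 kHz to 612 kHz (plus carrier at 600 kHz)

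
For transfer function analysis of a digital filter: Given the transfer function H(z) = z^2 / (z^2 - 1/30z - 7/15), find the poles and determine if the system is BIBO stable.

Poles are roots of the denominator: z^2 - 1/30z - 7/15 = 0.
Quadratic formula: z = [-(-1/30) +/- sqrt((-1/30)^2 - 4*(-7/15))] / 2
Discriminant = 1/900 + 28/15 = 1681/900; sqrt = 41/30.
z = (1/30 +/- 41/30) / 2 => z = 7/10 or z = -2/3.
|p1| = 7/10, |p2| = 2/3.
For BIBO stability, all poles must lie inside the unit circle (|p| < 1).
System is STABLE since both |p| < 1.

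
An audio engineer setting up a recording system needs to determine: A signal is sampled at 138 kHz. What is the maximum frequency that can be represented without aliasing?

The maximum frequency that can be represented without aliasing
is the Nyquist frequency: f_max = f_s / 2 = 138 kHz / 2 = 69 kHz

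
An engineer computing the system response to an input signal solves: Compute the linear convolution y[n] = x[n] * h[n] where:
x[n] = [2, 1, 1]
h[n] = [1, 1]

y[n] = sum_k x[k]*h[n-k]. Output length = len(x) + len(h) - 1 = 3 + 2 - 1 = 4.
y[0] = 2*1 = 2
y[1] = 1*1 + 2*1 = 3
y[2] = 1*1 + 1*1 = 2
y[3] = 1*1 = 1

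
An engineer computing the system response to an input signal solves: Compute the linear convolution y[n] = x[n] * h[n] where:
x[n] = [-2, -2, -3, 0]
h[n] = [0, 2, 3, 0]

y[n] = sum_k x[k]*h[n-k]. Output length = len(x) + len(h) - 1 = 4 + 4 - 1 = 7.
y[0] = -2*0 = 0
y[1] = -2*0 + -2*2 = -4
y[2] = -3*0 + -2*2 + -2*3 = -10
y[3] = 0*0 + -3*2 + -2*3 + -2*0 = -12
y[4] = 0*2 + -3*3 + -2*0 = -9
y[5] = 0*3 + -3*0 = 0
y[6] = 0*0 = 0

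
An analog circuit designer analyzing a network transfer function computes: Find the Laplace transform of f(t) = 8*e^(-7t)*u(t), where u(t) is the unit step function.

Standard Laplace transform pair:
e^(-at)*u(t) <-> 1/(s+a)
With a = 7: L{8*e^(-7t)*u(t)} = 8/(s+7), ROC: Re(s) > -7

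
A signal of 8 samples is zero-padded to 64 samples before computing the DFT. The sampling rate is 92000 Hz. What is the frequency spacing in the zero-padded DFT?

Original DFT: N = 8, resolution = f_s/N = 92000/8 = 11500 Hz
Zero-padded DFT: N = 64, resolution = f_s/N = 92000/64 = 2875/2 Hz
Zero-padding interpolates the spectrum (finer frequency grid)
but does NOT improve the true spectral resolution (ability to resolve close frequencies).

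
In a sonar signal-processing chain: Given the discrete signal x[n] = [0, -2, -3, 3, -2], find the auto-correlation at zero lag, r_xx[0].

The auto-correlation at zero lag r_xx[0] equals the signal energy.
r_xx[0] = sum of x[n]^2 = 0^2 + (-2)^2 + (-3)^2 + 3^2 + (-2)^2
= 0 + 4 + 9 + 9 + 4 = 26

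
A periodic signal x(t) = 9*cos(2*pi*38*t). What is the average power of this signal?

Average power of A*cos(wt) is A^2/2.
P = 9^2 / 2 = 81/2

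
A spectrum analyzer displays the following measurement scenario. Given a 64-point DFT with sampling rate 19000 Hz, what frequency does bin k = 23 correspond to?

The frequency of DFT bin k is: f_k = k * f_s / N
f_23 = 23 * 19000 / 64 = 54625/8 Hz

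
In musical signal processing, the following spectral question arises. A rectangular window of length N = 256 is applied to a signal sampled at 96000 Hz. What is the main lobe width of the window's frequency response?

For a rectangular window of length N,
the main lobe width in frequency is 2*f_s/N.
= 2*96000/256 = 750 Hz
This determines the minimum frequency separation for resolving two sinusoids.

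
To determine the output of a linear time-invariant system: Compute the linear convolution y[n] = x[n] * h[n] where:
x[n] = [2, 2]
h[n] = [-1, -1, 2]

y[n] = sum_k x[k]*h[n-k]. Output length = len(x) + len(h) - 1 = 2 + 3 - 1 = 4.
y[0] = 2*-1 = -2
y[1] = 2*-1 + 2*-1 = -4
y[2] = 2*-1 + 2*2 = 2
y[3] = 2*2 = 4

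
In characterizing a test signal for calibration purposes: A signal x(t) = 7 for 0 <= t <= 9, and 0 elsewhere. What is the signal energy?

Energy = integral of |x(t)|^2 dt over the signal duration
= 7^2 * 9 = 49 * 9 = 441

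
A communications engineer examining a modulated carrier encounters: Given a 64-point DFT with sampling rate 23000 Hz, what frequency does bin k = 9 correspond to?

The frequency of DFT bin k is: f_k = k * f_s / N
f_9 = 9 * 23000 / 64 = 25875/8 Hz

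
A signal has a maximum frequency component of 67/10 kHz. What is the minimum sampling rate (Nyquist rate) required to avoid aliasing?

By the Nyquist-Shannon sampling theorem,
the minimum sampling rate (Nyquist rate) must be at least 2 * f_max.
Nyquist rate = 2 * 67/10 kHz = 67/5 kHz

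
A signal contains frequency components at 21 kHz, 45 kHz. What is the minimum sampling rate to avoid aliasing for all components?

The highest frequency component is f_max = 45 kHz.
Nyquist rate = 2 * f_max = 2 * 45 kHz = 90 kHz.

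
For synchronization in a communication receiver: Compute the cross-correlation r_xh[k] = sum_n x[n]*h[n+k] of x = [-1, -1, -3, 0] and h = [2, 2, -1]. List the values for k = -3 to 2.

Both sequences indexed from 0 and zero outside their support.
Lags with overlap: k = -3 to 2.
  r_xh[-3] = x[3]*h[0] = 0
  r_xh[-2] = x[2]*h[0] + x[3]*h[1] = -6
  r_xh[-1] = x[1]*h[0] + x[2]*h[1] + x[3]*h[2] = -8
  r_xh[0] = x[0]*h[0] + x[1]*h[1] + x[2]*h[2] = -1
  r_xh[1] = x[0]*h[1] + x[1]*h[2] = -1
  r_xh[2] = x[0]*h[2] = 1
r_xh = [0, -6, -8, -1, -1, 1] (for k = -3, ..., 2)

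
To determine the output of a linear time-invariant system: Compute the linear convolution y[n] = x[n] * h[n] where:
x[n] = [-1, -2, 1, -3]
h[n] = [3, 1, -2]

y[n] = sum_k x[k]*h[n-k]. Output length = len(x) + len(h) - 1 = 4 + 3 - 1 = 6.
y[0] = -1*3 = -3
y[1] = -2*3 + -1*1 = -7
y[2] = 1*3 + -2*1 + -1*-2 = 3
y[3] = -3*3 + 1*1 + -2*-2 = -4
y[4] = -3*1 + 1*-2 = -5
y[5] = -3*-2 = 6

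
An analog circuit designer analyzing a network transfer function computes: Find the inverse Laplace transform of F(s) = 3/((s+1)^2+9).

Standard pair: w/((s+a)^2+w^2) <-> e^(-at)*sin(wt)*u(t)
With a=1, w=3: f(t) = e^(-t)*sin(3t)*u(t)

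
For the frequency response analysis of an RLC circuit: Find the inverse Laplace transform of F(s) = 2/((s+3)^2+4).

Standard pair: w/((s+a)^2+w^2) <-> e^(-at)*sin(wt)*u(t)
With a=3, w=2: f(t) = e^(-3t)*sin(2t)*u(t)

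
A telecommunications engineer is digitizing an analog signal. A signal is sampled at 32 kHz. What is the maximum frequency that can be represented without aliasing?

The maximum frequency that can be represented without aliasing
is the Nyquist frequency: f_max = f_s / 2 = 32 kHz / 2 = 16 kHz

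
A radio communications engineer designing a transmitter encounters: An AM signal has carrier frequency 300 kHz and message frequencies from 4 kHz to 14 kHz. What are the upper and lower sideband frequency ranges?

Upper sideband (USB) = fc + [fm_low, fm_high] = 300 + [4, 14] = [304, 314] kHz
Lower sideband (LSB) = fc - [fm_high, fm_low] = 300 - [14, 4] = [286, 296] kHz
Total occupied spectrum: 286 kHz to 314 kHz (plus carrier at 300 kHz)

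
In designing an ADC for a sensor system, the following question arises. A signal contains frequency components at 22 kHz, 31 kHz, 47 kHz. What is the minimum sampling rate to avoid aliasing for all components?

The highest frequency component is f_max = 47 kHz.
Nyquist rate = 2 * f_max = 2 * 47 kHz = 94 kHz.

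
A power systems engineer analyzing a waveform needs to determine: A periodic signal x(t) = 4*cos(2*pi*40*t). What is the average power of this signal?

Average power of A*cos(wt) is A^2/2.
P = 4^2 / 2 = 16/2 = 8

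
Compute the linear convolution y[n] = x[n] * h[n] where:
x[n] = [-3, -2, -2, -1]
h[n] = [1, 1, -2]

y[n] = sum_k x[k]*h[n-k]. Output length = len(x) + len(h) - 1 = 4 + 3 - 1 = 6.
y[0] = -3*1 = -3
y[1] = -2*1 + -3*1 = -5
y[2] = -2*1 + -2*1 + -3*-2 = 2
y[3] = -1*1 + -2*1 + -2*-2 = 1
y[4] = -1*1 + -2*-2 = 3
y[5] = -1*-2 = 2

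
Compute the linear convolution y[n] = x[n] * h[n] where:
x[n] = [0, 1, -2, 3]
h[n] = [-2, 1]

y[n] = sum_k x[k]*h[n-k]. Output length = len(x) + len(h) - 1 = 4 + 2 - 1 = 5.
y[0] = 0*-2 = 0
y[1] = 1*-2 + 0*1 = -2
y[2] = -2*-2 + 1*1 = 5
y[3] = 3*-2 + -2*1 = -8
y[4] = 3*1 = 3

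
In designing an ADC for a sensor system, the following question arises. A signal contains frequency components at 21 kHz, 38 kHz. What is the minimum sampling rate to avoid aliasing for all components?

The highest frequency component is f_max = 38 kHz.
Nyquist rate = 2 * f_max = 2 * 38 kHz = 76 kHz.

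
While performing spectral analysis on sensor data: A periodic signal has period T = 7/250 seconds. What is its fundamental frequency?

The fundamental frequency is the reciprocal of the period.
f = 1/T = 1/(7/250) = 250/7 Hz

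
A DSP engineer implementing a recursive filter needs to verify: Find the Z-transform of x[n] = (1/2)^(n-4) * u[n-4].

Time-shifting property: if X(z) = Z{x[n]}, then Z{x[n-d]} = z^(-d) * X(z)
X(z) = z/(z - 1/2) for x[n] = (1/2)^n * u[n]
Z{x[n-4]} = z^(-4) * z/(z - 1/2) = z^(-3)/(z - 1/2)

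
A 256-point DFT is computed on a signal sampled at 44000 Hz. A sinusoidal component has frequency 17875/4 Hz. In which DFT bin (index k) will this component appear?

DFT frequency resolution = f_s/N = 44000/256 = 1375/8 Hz
Bin index k = f_signal / resolution = 17875/4 / 1375/8 = 26
The signal frequency 17875/4 Hz falls in DFT bin k = 26.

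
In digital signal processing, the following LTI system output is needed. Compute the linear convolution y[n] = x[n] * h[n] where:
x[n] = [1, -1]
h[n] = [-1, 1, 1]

y[n] = sum_k x[k]*h[n-k]. Output length = len(x) + len(h) - 1 = 2 + 3 - 1 = 4.
y[0] = 1*-1 = -1
y[1] = -1*-1 + 1*1 = 2
y[2] = -1*1 + 1*1 = 0
y[3] = -1*1 = -1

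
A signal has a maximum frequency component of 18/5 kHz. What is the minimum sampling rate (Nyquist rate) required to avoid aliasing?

By the Nyquist-Shannon sampling theorem,
the minimum sampling rate (Nyquist rate) must be at least 2 * f_max.
Nyquist rate = 2 * 18/5 kHz = 36/5 kHz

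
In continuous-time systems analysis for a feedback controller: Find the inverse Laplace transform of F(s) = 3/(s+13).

Standard pair: k/(s+a) <-> k*e^(-at)*u(t)
With k=3, a=13: f(t) = 3*e^(-13t)*u(t)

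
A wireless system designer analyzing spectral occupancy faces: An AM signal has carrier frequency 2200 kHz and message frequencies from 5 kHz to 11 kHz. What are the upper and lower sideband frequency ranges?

Upper sideband (USB) = fc + [fm_low, fm_high] = 2200 + [5, 11] = [2205, 2211] kHz
Lower sideband (LSB) = fc - [fm_high, fm_low] = 2200 - [11, 5] = [2189, 2195] kHz
Total occupied spectrum: 2189 kHz to 2211 kHz (plus carrier at 2200 kHz)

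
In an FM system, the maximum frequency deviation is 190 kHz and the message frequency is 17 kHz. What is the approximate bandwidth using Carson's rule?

Carson's rule: BW = 2*(delta_f + f_m)
= 2*(190 + 17) kHz = 414 kHz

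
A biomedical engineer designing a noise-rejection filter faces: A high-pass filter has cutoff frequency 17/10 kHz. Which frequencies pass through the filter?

A high-pass filter passes all frequencies above the cutoff frequency 17/10 kHz and attenuates lower frequencies.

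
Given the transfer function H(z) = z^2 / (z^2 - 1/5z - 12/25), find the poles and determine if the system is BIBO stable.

Poles are roots of the denominator: z^2 - 1/5z - 12/25 = 0.
Quadratic formula: z = [-(-1/5) +/- sqrt((-1/5)^2 - 4*(-12/25))] / 2
Discriminant = 1/25 + 48/25 = 49/25; sqrt = 7/5.
z = (1/5 +/- 7/5) / 2 => z = 4/5 or z = -3/5.
|p1| = 4/5, |p2| = 3/5.
For BIBO stability, all poles must lie inside the unit circle (|p| < 1).
System is STABLE since both |p| < 1.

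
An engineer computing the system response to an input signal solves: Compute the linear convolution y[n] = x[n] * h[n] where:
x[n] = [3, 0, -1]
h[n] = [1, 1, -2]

y[n] = sum_k x[k]*h[n-k]. Output length = len(x) + len(h) - 1 = 3 + 3 - 1 = 5.
y[0] = 3*1 = 3
y[1] = 0*1 + 3*1 = 3
y[2] = -1*1 + 0*1 + 3*-2 = -7
y[3] = -1*1 + 0*-2 = -1
y[4] = -1*-2 = 2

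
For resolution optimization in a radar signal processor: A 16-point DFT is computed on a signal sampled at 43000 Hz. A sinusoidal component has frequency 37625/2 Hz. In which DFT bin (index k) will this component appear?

DFT frequency resolution = f_s/N = 43000/16 = 5375/2 Hz
Bin index k = f_signal / resolution = 37625/2 / 5375/2 = 7
The signal frequency 37625/2 Hz falls in DFT bin k = 7.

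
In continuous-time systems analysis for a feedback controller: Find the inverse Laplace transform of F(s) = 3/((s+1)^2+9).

Standard pair: w/((s+a)^2+w^2) <-> e^(-at)*sin(wt)*u(t)
With a=1, w=3: f(t) = e^(-t)*sin(3t)*u(t)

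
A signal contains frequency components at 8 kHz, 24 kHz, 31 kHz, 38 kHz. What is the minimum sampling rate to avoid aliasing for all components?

The highest frequency component is f_max = 38 kHz.
Nyquist rate = 2 * f_max = 2 * 38 kHz = 76 kHz.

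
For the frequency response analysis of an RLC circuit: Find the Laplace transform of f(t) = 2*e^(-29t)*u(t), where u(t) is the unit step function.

Standard Laplace transform pair:
e^(-at)*u(t) <-> 1/(s+a)
With a = 29: L{2*e^(-29t)*u(t)} = 2/(s+29), ROC: Re(s) > -29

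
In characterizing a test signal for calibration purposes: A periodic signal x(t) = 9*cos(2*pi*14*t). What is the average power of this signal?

Average power of A*cos(wt) is A^2/2.
P = 9^2 / 2 = 81/2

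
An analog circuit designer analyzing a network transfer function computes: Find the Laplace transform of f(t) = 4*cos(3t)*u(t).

Standard pair: cos(wt)*u(t) <-> s/(s^2+w^2)
With w = 3: L{4*cos(3t)*u(t)} = 4s/(s^2+9)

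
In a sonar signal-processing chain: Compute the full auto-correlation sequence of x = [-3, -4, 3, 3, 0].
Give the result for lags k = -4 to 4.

r_xx[k] = sum_m x[m]*x[m+k], indexed from 0, for k = -4 to 4:
  r_xx[-4] = x[4]*x[0] = 0
  r_xx[-3] = x[3]*x[0] + x[4]*x[1] = -9
  r_xx[-2] = x[2]*x[0] + x[3]*x[1] + x[4]*x[2] = -21
  r_xx[-1] = x[1]*x[0] + x[2]*x[1] + x[3]*x[2] + x[4]*x[3] = 9
  r_xx[0] = x[0]*x[0] + x[1]*x[1] + x[2]*x[2] + x[3]*x[3] + x[4]*x[4] = 43
  r_xx[1] = x[0]*x[1] + x[1]*x[2] + x[2]*x[3] + x[3]*x[4] = 9
  r_xx[2] = x[0]*x[2] + x[1]*x[3] + x[2]*x[4] = -21
  r_xx[3] = x[0]*x[3] + x[1]*x[4] = -9
  r_xx[4] = x[0]*x[4] = 0
r_xx = [0, -9, -21, 9, 43, 9, -21, -9, 0]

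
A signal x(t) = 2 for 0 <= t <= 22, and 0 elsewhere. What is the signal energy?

Energy = integral of |x(t)|^2 dt over the signal duration
= 2^2 * 22 = 4 * 22 = 88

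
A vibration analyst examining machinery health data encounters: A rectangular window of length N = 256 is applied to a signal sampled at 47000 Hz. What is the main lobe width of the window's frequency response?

For a rectangular window of length N,
the main lobe width in frequency is 2*f_s/N.
= 2*47000/256 = 5875/16 Hz
This determines the minimum frequency separation for resolving two sinusoids.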